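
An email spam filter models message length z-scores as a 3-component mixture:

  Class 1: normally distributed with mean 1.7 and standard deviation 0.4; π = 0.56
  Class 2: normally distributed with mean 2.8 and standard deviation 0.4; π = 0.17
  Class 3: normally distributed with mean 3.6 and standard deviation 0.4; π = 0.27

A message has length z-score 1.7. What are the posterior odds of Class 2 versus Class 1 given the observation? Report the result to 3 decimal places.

0.007

Only the two components matter; the odds are (w_i f_i(x)) / (w_j f_j(x)).
Component likelihoods at x = 1.7:
  L_1 = 0.997356
  L_2 = 0.0227339
  L_3 = 1.25738e-05
Odds = (0.17/0.56) × (0.0227339/0.997356) = 0.303571 × 0.0227942 ≈ 0.007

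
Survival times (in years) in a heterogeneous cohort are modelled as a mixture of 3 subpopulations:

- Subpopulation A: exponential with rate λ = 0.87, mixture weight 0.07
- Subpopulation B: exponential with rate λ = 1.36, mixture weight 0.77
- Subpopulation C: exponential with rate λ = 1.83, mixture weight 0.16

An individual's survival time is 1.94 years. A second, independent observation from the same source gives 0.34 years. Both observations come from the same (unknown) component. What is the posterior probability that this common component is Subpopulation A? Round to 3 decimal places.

The responsibility of component k is P(Z=k) f_k(x) divided by Σ_j P(Z=j) f_j(x).
Since both observations come from the same component, the likelihood for component k is f_k(x₁)·f_k(x₂).
  p_A = [0.87·e^(−0.87·1.94) = 0.87·e^(−1.6878) = 0.160886] × [0.647224] = 0.104129
  p_B = [1.36·e^(−1.36·1.94) = 1.36·e^(−2.6384) = 0.0972067] × [0.856488] = 0.0832564
  p_C = [1.83·e^(−1.83·1.94) = 1.83·e^(−3.5502) = 0.0525556] × [0.982275] = 0.051624
Prior × likelihood for each component:
  P(Z=A)·p_A = 0.07 × 0.104129 = 0.00728903
  P(Z=B)·p_B = 0.77 × 0.0832564 = 0.0641074
  P(Z=C)·p_C = 0.16 × 0.051624 = 0.00825984
Denominator: 0.00728903 + 0.0641074 + 0.00825984 = 0.0796563
P(Subpopulation A | x₁,x₂) = 0.00728903 / 0.0796563 ≈ 0.092

0.092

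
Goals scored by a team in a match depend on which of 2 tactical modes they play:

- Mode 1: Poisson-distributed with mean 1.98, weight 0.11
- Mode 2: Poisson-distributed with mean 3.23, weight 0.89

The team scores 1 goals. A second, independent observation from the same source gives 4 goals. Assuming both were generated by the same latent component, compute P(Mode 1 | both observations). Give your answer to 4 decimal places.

0.1153

The responsibility of component k is P(Z=k) f_k(x) divided by Σ_j P(Z=j) f_j(x).
Since both observations come from the same component, the likelihood for component k is f_k(x₁)·f_k(x₂).
  p_1 = [0.273377] × [0.0884192] = 0.0241718
  p_2 = [0.127771] × [0.179402] = 0.0229223
Prior × likelihood for each component:
  P(Z=1)·p_1 = 0.11 × 0.0241718 = 0.0026589
  P(Z=2)·p_2 = 0.89 × 0.0229223 = 0.0204009
Sum: 0.0026589 + 0.0204009 = 0.0230598
P(Mode 1 | x₁, x₂) ≈ 0.1153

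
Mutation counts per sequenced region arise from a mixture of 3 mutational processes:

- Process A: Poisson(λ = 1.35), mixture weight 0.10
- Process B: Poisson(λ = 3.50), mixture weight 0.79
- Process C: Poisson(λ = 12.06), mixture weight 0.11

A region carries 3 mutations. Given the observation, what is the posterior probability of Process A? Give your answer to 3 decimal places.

0.059

P(component k | x) = π_k·f_k(x) / marginal(x), where marginal(x) = Σ_j π_j·f_j(x).
Component likelihoods at x = 3 mutations:
  p_A = e^(−1.35)·1.35^3/3! = 0.106305
  p_B = e^(−3.50)·3.50^3/3! = 0.215785
  p_C = e^(−12.06)·12.06^3/3! = 0.00169161
Weight by the priors:
  π_A·p_A = 0.10 × 0.106305 = 0.0106305
  π_B·p_B = 0.79 × 0.215785 = 0.170471
  π_C·p_C = 0.11 × 0.00169161 = 0.000186077
Normaliser: 0.0106305 + 0.170471 + 0.000186077 = 0.181287
P(Process A | x) ≈ 0.059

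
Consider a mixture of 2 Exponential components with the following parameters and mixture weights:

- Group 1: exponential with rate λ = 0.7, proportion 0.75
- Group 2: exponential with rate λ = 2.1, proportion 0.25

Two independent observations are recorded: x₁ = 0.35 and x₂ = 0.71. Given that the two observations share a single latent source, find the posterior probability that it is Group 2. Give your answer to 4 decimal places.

Apply Bayes' rule: the posterior for each component is proportional to its prior times its likelihood at x.
Since both observations come from the same component, the likelihood for component k is f_k(x₁)·f_k(x₂).
  p_1 = [0.547893] × [0.425847] = 0.233319
  p_2 = [1.00696] × [0.47281] = 0.476101
Prior × likelihood for each component:
  π_1·p_1 = 0.75 × 0.233319 = 0.174989
  π_2·p_2 = 0.25 × 0.476101 = 0.119025
Denominator: 0.174989 + 0.119025 = 0.294014
P(Group 2 | x₁, x₂) = 0.119025 / 0.294014 ≈ 0.4048

0.4048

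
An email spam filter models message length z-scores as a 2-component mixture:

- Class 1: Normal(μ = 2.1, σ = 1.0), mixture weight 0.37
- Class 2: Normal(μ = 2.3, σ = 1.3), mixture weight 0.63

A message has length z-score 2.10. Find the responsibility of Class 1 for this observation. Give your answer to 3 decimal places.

Apply Bayes' rule: the posterior for each component is proportional to its prior times its likelihood at x.
Normal densities:
  L_1 = 0.398942
  L_2 = 0.303268
Multiply by the mixture weights:
  P(Z=1)·L_1 = 0.37 × 0.398942 = 0.147609
  P(Z=2)·L_2 = 0.63 × 0.303268 = 0.191059
Evidence: 0.147609 + 0.191059 = 0.338668
Responsibility of Class 1: 0.147609 / 0.338668 ≈ 0.436

0.436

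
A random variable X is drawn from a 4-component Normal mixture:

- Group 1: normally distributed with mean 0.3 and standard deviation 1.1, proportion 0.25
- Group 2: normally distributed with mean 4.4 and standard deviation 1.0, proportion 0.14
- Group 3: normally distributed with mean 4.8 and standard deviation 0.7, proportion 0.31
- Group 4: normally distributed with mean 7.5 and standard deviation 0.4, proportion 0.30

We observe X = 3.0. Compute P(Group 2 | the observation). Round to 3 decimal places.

0.657

Apply Bayes' rule: the posterior for each component is proportional to its prior times its likelihood at x.
Normal densities:
  p_1 = (1/(1.1·√(2π)))·exp(−(3.0−0.3)²/(2·1.1²)) = 0.362675·exp(-3.01240) = 0.0178341
  p_2 = (1/(1.0·√(2π)))·exp(−(3.0−4.4)²/(2·1.0²)) = 0.398942·exp(-0.98000) = 0.149727
  p_3 = (1/(0.7·√(2π)))·exp(−(3.0−4.8)²/(2·0.7²)) = 0.569918·exp(-3.30612) = 0.0208921
  p_4 = (1/(0.4·√(2π)))·exp(−(3.0−7.5)²/(2·0.4²)) = 0.997356·exp(-63.28125) = 3.2821e-28
Weight by the priors:
  P(Z=1)·p_1 = 0.25 × 0.0178341 = 0.00445851
  P(Z=2)·p_2 = 0.14 × 0.149727 = 0.0209618
  P(Z=3)·p_3 = 0.31 × 0.0208921 = 0.00647654
  P(Z=4)·p_4 = 0.30 × 3.2821e-28 = 9.84631e-29
Normaliser: 0.00445851 + 0.0209618 + 0.00647654 + 9.84631e-29 = 0.0318969
Responsibility of Group 2: 0.0209618 / 0.0318969 ≈ 0.657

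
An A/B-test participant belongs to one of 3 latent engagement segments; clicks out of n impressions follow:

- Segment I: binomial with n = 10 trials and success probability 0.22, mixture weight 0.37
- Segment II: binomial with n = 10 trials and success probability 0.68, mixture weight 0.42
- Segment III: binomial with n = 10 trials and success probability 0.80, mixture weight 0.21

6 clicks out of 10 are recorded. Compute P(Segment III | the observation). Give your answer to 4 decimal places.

The responsibility of component k is π_k f_k(x) divided by Σ_j π_j f_j(x).
Component likelihoods at x = 6 clicks out of 10:
  L_I = 0.0088132
  L_II = 0.217707
  L_III = 0.0880804
Weight by the priors:
  π_I·L_I = 0.37 × 0.0088132 = 0.00326089
  π_II·L_II = 0.42 × 0.217707 = 0.091437
  π_III·L_III = 0.21 × 0.0880804 = 0.0184969
Sum: 0.00326089 + 0.091437 + 0.0184969 = 0.113195
P(Segment III | the observation) ≈ 0.1634

0.1634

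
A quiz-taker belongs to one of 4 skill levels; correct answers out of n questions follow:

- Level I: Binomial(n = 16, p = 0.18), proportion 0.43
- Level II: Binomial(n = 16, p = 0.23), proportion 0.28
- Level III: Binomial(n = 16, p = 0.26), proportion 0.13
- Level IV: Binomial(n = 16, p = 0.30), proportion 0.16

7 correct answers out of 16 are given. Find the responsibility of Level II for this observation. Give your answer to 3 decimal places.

The responsibility of component k is π_k f_k(x) divided by Σ_j π_j f_j(x).
Binomial probabilities:
  L_I = C(16,7)·0.18^7·0.82^9 = 11440·6.1222e-06·0.16762 = 0.0117397
  L_II = C(16,7)·0.23^7·0.77^9 = 11440·3.40483e-05·0.0951517 = 0.0370627
  L_III = C(16,7)·0.26^7·0.74^9 = 11440·8.03181e-05·0.0665404 = 0.0611399
  L_IV = C(16,7)·0.30^7·0.70^9 = 11440·0.0002187·0.0403536 = 0.100962
Unnormalised posteriors:
  π_I·L_I = 0.43 × 0.0117397 = 0.00504809
  π_II·L_II = 0.28 × 0.0370627 = 0.0103776
  π_III·L_III = 0.13 × 0.0611399 = 0.00794819
  π_IV·L_IV = 0.16 × 0.100962 = 0.0161539
Sum: 0.00504809 + 0.0103776 + 0.00794819 + 0.0161539 = 0.0395277
So the posterior for Level II is 0.0103776 / 0.0395277 ≈ 0.263.

0.263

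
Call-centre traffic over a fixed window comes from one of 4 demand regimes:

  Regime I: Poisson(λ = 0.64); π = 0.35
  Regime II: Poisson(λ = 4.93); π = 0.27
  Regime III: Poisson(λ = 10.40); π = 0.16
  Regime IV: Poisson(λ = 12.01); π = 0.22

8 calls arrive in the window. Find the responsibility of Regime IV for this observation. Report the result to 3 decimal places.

0.301

The responsibility of component k is π_k f_k(x) divided by Σ_j π_j f_j(x).
Poisson probabilities:
  f_I = 3.68104e-07
  f_II = 0.0625436
  f_III = 0.103296
  f_IV = 0.0653051
Prior × likelihood for each component:
  π_I·f_I = 0.35 × 3.68104e-07 = 1.28836e-07
  π_II·f_II = 0.27 × 0.0625436 = 0.0168868
  π_III·f_III = 0.16 × 0.103296 = 0.0165274
  π_IV·f_IV = 0.22 × 0.0653051 = 0.0143671
Denominator: 1.28836e-07 + 0.0168868 + 0.0165274 + 0.0143671 = 0.0477814
P(Regime IV | 8 calls) = 0.0143671 / 0.0477814 ≈ 0.301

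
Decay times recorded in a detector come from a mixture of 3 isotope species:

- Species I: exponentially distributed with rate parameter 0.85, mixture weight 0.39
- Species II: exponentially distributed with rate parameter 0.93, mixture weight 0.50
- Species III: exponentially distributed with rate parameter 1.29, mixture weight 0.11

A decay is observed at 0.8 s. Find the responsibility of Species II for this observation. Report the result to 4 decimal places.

Apply Bayes' rule: the posterior for each component is proportional to its prior times its likelihood at x.
Evaluate each component's likelihood at the observed value:
  p_I = 0.430624
  p_II = 0.441945
  p_III = 0.459619
Weight by the priors:
  w_I·p_I = 0.39 × 0.430624 = 0.167944
  w_II·p_II = 0.50 × 0.441945 = 0.220972
  w_III·p_III = 0.11 × 0.459619 = 0.0505581
Denominator: 0.167944 + 0.220972 + 0.0505581 = 0.439474
P(Species II | x) = 0.220972 / 0.439474 ≈ 0.5028

0.5028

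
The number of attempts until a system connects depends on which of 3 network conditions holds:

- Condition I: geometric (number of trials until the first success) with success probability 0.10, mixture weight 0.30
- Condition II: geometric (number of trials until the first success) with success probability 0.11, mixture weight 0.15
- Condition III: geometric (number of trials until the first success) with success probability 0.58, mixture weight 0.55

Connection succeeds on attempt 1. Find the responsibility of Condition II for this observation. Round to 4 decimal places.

Posterior ∝ prior × likelihood, so P(k | x) ∝ w_k f_k(x); normalise over all components.
Geometric probabilities:
  f_I = 0.1
  f_II = 0.11
  f_III = 0.58
Prior × likelihood for each component:
  w_I·f_I = 0.30 × 0.1 = 0.03
  w_II·f_II = 0.15 × 0.11 = 0.0165
  w_III·f_III = 0.55 × 0.58 = 0.319
Denominator: 0.03 + 0.0165 + 0.319 = 0.3655
Responsibility of Condition II: 0.0165 / 0.3655 ≈ 0.0451

0.0451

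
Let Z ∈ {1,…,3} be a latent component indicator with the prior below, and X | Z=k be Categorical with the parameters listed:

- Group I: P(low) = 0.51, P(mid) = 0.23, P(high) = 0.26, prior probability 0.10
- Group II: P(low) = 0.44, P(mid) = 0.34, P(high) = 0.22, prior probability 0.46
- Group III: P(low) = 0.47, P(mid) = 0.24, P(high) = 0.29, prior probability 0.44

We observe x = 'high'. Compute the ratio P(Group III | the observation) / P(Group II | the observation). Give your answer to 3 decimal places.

Only the two components matter; the odds are (P(Z=i) f_i(x)) / (P(Z=j) f_j(x)).
Component likelihoods at x = 'high':
  L_I = P(high | comp) = 0.26
  L_II = P(high | comp) = 0.22
  L_III = P(high | comp) = 0.29
Odds = (0.44/0.46) × (0.29/0.22) = 0.956522 × 1.31818 ≈ 1.261

1.261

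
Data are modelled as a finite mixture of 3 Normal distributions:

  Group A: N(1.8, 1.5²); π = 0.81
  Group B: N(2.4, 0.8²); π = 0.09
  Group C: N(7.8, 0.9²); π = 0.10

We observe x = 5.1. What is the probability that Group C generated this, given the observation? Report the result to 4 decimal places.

0.0249

By Bayes' theorem, P(k | x) = π_k f_k(x) / Σ_j π_j f_j(x).
Evaluate each component's likelihood at the observed value:
  L_A = (1/(1.5·√(2π)))·exp(−(5.1−1.8)²/(2·1.5²)) = 0.265962·exp(-2.42000) = 0.0236497
  L_B = (1/(0.8·√(2π)))·exp(−(5.1−2.4)²/(2·0.8²)) = 0.498678·exp(-5.69531) = 0.0016764
  L_C = (1/(0.9·√(2π)))·exp(−(5.1−7.8)²/(2·0.9²)) = 0.443269·exp(-4.50000) = 0.00492428
Weight by the priors:
  π_A·L_A = 0.81 × 0.0236497 = 0.0191563
  π_B·L_B = 0.09 × 0.0016764 = 0.000150876
  π_C·L_C = 0.10 × 0.00492428 = 0.000492428
Normaliser: 0.0191563 + 0.000150876 + 0.000492428 = 0.0197996
So the posterior for Group C is 0.000492428 / 0.0197996 ≈ 0.0249.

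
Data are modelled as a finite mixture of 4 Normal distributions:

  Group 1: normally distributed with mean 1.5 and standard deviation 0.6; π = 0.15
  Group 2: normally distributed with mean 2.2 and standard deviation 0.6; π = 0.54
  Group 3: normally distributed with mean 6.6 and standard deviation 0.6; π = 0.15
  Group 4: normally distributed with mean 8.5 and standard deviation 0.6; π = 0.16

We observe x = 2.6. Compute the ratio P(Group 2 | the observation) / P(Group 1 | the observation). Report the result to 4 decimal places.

15.4756

Only the two components matter; the odds are (π_i f_i(x)) / (π_j f_j(x)).
Component likelihoods at x = 2.6:
  p_1 = 0.123852
  p_2 = 0.532413
  p_3 = 1.48515e-10
  p_4 = 6.69618e-22
Odds = (0.54/0.15) × (0.532413/0.123852) = 3.6 × 4.29879 ≈ 15.4756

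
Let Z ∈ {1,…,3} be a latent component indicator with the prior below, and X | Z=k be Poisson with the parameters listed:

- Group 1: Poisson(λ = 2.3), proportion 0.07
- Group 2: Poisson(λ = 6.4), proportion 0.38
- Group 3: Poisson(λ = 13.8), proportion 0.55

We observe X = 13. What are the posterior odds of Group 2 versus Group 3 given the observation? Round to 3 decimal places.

0.052

Since P(k|x) ∝ w_k f_k(x), the posterior odds are w_i f_i(x) / (w_j f_j(x)).
Evaluate each component's likelihood at the observed value:
  L_1 = 8.11529e-07
  L_2 = 0.00806445
  L_3 = 0.10737
Posterior odds = (w_2·L_2) / (w_3·L_3) = (0.38·0.00806445) / (0.55·0.10737) = 0.00306449 / 0.0590536 ≈ 0.052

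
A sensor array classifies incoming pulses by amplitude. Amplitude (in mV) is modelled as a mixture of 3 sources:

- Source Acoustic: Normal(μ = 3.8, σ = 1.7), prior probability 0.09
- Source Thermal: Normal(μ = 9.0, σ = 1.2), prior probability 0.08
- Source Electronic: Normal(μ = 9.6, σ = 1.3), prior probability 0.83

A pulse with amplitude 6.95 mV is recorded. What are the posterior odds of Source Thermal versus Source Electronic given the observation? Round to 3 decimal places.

Only the two components matter; the odds are (w_i f_i(x)) / (w_j f_j(x)).
Normal densities:
  L_Acoustic = 0.0421609
  L_Thermal = 0.0772691
  L_Electronic = 0.0384281
0.00618153 / 0.0318953 ≈ 0.194

0.194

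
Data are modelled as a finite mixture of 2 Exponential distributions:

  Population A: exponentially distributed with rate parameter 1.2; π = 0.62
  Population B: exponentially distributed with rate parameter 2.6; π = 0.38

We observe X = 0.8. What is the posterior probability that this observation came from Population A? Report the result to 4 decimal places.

The responsibility of component k is w_k f_k(x) divided by Σ_j w_j f_j(x).
Evaluate each component's likelihood at the observed value:
  p_A = 1.2·e^(−1.2·0.8) = 1.2·e^(−0.9600) = 0.459471
  p_B = 2.6·e^(−2.6·0.8) = 2.6·e^(−2.0800) = 0.324819
Prior × likelihood for each component:
  w_A·p_A = 0.62 × 0.459471 = 0.284872
  w_B·p_B = 0.38 × 0.324819 = 0.123431
Marginal: 0.284872 + 0.123431 = 0.408303
Responsibility of Population A: 0.284872 / 0.408303 ≈ 0.6977

0.6977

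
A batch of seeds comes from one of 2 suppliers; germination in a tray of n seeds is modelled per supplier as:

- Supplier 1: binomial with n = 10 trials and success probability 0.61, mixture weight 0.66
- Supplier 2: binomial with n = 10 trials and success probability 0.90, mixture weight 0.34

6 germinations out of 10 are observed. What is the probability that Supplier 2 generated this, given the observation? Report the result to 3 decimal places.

0.022

By Bayes' theorem, P(k | x) = P(Z=k) f_k(x) / Σ_j P(Z=j) f_j(x).
Component likelihoods at x = 6 germinations out of 10:
  L_1 = C(10,6)·0.61^6·0.39^4 = 210·0.0515204·0.0231344 = 0.250298
  L_2 = C(10,6)·0.90^6·0.10^4 = 210·0.531441·0.0001 = 0.0111603
Multiply by the mixture weights:
  P(Z=1)·L_1 = 0.66 × 0.250298 = 0.165196
  P(Z=2)·L_2 = 0.34 × 0.0111603 = 0.00379449
Marginal: 0.165196 + 0.00379449 = 0.168991
So the posterior for Supplier 2 is 0.00379449 / 0.168991 ≈ 0.022.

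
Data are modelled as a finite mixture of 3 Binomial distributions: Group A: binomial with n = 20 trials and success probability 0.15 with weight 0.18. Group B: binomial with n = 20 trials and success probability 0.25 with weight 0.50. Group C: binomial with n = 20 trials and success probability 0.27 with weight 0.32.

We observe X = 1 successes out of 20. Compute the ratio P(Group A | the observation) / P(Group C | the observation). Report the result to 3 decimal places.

Posterior odds = (P(Z=i) f_i(x)) / (P(Z=j) f_j(x)); the normalising sum cancels.
Evaluate each component's likelihood at the observed value:
  p_A = 0.136798
  p_B = 0.0211414
  p_C = 0.0136624
Odds = (0.18/0.32) × (0.136798/0.0136624) = 0.5625 × 10.0127 ≈ 5.632

5.632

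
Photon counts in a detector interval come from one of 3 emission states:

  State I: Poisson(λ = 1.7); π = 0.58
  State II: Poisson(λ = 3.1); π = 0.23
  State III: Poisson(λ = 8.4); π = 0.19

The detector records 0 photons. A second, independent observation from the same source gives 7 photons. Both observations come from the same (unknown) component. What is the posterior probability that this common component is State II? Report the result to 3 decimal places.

The responsibility of component k is π_k f_k(x) divided by Σ_j π_j f_j(x).
Since both observations come from the same component, the likelihood for component k is f_k(x₁)·f_k(x₂).
  f_I = [e^(−1.7)·1.7^0/0! = 0.182684] × [0.00148734] = 0.000271713
  f_II = [e^(−3.1)·3.1^0/0! = 0.0450492] × [0.0245917] = 0.00110784
  f_III = [e^(−8.4)·8.4^0/0! = 0.000224867] × [0.131659] = 2.96058e-05
Unnormalised posteriors:
  π_I·f_I = 0.58 × 0.000271713 = 0.000157594
  π_II·f_II = 0.23 × 0.00110784 = 0.000254802
  π_III·f_III = 0.19 × 2.96058e-05 = 5.62511e-06
Normaliser: 0.000157594 + 0.000254802 + 5.62511e-06 = 0.000418021
P(State II | x₁,x₂) = 0.000254802 / 0.000418021 ≈ 0.610

0.610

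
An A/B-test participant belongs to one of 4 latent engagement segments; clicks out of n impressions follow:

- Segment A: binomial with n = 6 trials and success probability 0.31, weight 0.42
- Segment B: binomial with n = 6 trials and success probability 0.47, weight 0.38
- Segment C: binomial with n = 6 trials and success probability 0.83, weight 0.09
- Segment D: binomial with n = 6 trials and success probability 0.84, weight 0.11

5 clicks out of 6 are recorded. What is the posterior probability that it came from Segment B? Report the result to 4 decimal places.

Apply Bayes' rule: the posterior for each component is proportional to its prior times its likelihood at x.
Evaluate each component's likelihood at the observed value:
  L_A = C(6,5)·0.31^5·0.69^1 = 6·0.00286292·0.69 = 0.0118525
  L_B = C(6,5)·0.47^5·0.53^1 = 6·0.0229345·0.53 = 0.0729317
  L_C = C(6,5)·0.83^5·0.17^1 = 6·0.393904·0.17 = 0.401782
  L_D = C(6,5)·0.84^5·0.16^1 = 6·0.418212·0.16 = 0.401483
Weight by the priors:
  π_A·L_A = 0.42 × 0.0118525 = 0.00497804
  π_B·L_B = 0.38 × 0.0729317 = 0.0277141
  π_C·L_C = 0.09 × 0.401782 = 0.0361604
  π_D·L_D = 0.11 × 0.401483 = 0.0441632
Denominator: 0.00497804 + 0.0277141 + 0.0361604 + 0.0441632 = 0.113016
P(Segment B | 5 clicks out of 6) = 0.0277141 / 0.113016 ≈ 0.2452

0.2452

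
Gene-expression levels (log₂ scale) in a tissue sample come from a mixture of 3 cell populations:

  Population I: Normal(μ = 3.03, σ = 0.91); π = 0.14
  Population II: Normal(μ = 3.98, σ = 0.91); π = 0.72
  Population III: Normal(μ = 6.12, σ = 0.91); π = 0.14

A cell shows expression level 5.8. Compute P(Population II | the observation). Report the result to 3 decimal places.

By Bayes' theorem, P(k | x) = w_k f_k(x) / Σ_j w_j f_j(x).
Component likelihoods at x = 5.8:
  p_I = 0.00426436
  p_II = 0.0593307
  p_III = 0.412114
Unnormalised posteriors:
  w_I·p_I = 0.14 × 0.00426436 = 0.000597011
  w_II·p_II = 0.72 × 0.0593307 = 0.0427181
  w_III·p_III = 0.14 × 0.412114 = 0.0576959
Normaliser: 0.000597011 + 0.0427181 + 0.0576959 = 0.101011
P(Population II | 5.8) = 0.0427181 / 0.101011 ≈ 0.423

0.423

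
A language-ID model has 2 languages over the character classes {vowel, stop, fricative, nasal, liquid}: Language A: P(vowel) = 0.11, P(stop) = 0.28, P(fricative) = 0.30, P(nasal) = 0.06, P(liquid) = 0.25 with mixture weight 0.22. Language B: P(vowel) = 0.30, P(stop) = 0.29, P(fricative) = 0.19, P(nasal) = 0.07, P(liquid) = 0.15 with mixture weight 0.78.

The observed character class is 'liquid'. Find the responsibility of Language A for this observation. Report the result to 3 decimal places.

Posterior ∝ prior × likelihood, so P(k | x) ∝ π_k f_k(x); normalise over all components.
Categorical probabilities:
  p_A = P(liquid | comp) = 0.25
  p_B = P(liquid | comp) = 0.15
Unnormalised posteriors:
  π_A·p_A = 0.22 × 0.25 = 0.055
  π_B·p_B = 0.78 × 0.15 = 0.117
Denominator: 0.055 + 0.117 = 0.172
P(Language A | 'liquid') ≈ 0.320

0.320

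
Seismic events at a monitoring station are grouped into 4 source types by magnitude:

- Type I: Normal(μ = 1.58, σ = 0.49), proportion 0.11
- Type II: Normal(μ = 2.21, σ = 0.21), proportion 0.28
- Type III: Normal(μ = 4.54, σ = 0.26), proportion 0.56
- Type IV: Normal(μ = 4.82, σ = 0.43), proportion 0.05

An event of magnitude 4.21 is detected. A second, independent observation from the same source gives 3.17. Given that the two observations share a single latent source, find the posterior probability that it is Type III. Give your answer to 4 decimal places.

Posterior ∝ prior × likelihood, so P(k | x) ∝ π_k f_k(x); normalise over all components.
Since both observations come from the same component, the likelihood for component k is f_k(x₁)·f_k(x₂).
  p_I = [4.51904e-07] × [0.0042101] = 1.90256e-09
  p_II = [3.82645e-20] × [5.50499e-05] = 2.10646e-24
  p_III = [0.685684] × [1.43512e-06] = 9.8404e-07
  p_IV = [0.339192] × [0.000589017] = 0.00019979
Prior × likelihood for each component:
  π_I·p_I = 0.11 × 1.90256e-09 = 2.09282e-10
  π_II·p_II = 0.28 × 2.10646e-24 = 5.89808e-25
  π_III·p_III = 0.56 × 9.8404e-07 = 5.51062e-07
  π_IV·p_IV = 0.05 × 0.00019979 = 9.9895e-06
Evidence: 2.09282e-10 + 5.89808e-25 + 5.51062e-07 + 9.9895e-06 = 1.05408e-05
So the posterior for Type III is 5.51062e-07 / 1.05408e-05 ≈ 0.0523.

0.0523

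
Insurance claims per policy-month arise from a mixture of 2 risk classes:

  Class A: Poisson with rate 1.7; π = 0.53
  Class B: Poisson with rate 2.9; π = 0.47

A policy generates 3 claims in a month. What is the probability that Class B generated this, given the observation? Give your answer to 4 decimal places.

0.5701

Apply Bayes' rule: the posterior for each component is proportional to its prior times its likelihood at x.
Poisson probabilities:
  f_A = 0.149587
  f_B = 0.22366
Weight by the priors:
  P(Z=A)·f_A = 0.53 × 0.149587 = 0.0792813
  P(Z=B)·f_B = 0.47 × 0.22366 = 0.10512
Sum: 0.0792813 + 0.10512 = 0.184402
P(Class B | data) = 0.10512 / 0.184402 ≈ 0.5701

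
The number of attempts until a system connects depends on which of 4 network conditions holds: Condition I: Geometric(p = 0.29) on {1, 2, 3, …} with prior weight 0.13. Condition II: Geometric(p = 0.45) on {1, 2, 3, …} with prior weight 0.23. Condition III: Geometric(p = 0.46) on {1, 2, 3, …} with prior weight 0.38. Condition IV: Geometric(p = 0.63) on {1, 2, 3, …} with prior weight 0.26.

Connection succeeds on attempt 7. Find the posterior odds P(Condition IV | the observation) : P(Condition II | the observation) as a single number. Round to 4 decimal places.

0.1467

The posterior odds equal the prior odds times the likelihood ratio: (π_i/π_j)·(f_i(x)/f_j(x)).
Geometric probabilities:
  f_I = 0.29·(1−0.29)^6 = 0.29·0.1281 = 0.0371491
  f_II = 0.45·(1−0.45)^6 = 0.45·0.0276806 = 0.0124563
  f_III = 0.46·(1−0.46)^6 = 0.46·0.0247949 = 0.0114057
  f_IV = 0.63·(1−0.63)^6 = 0.63·0.00256573 = 0.00161641
0.000420266 / 0.00286495 ≈ 0.1467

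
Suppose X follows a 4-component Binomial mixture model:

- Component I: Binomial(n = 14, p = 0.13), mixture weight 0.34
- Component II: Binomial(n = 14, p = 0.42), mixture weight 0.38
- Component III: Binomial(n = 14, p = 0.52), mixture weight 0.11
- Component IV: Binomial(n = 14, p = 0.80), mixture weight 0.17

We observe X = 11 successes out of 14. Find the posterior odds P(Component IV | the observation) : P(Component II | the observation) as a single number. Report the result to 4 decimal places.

21.9644

Since P(k|x) ∝ π_k f_k(x), the posterior odds are π_i f_i(x) / (π_j f_j(x)).
Component likelihoods at x = 11 successes out of 14:
  p_I = 4.29572e-08
  p_II = 0.0050948
  p_III = 0.0302595
  p_IV = 0.250139
Odds = (0.17/0.38) × (0.250139/0.0050948) = 0.447368 × 49.0969 ≈ 21.9644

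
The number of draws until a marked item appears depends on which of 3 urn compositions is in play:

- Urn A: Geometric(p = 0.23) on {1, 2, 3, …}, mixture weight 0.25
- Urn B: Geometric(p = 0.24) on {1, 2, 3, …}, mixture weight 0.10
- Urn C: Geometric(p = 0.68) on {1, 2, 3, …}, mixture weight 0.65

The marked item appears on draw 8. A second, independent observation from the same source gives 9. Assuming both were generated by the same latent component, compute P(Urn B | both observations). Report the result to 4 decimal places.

P(component k | x) = P(Z=k)·f_k(x) / marginal(x), where marginal(x) = Σ_j P(Z=j)·f_j(x).
Since both observations come from the same component, the likelihood for component k is f_k(x₁)·f_k(x₂).
  f_A = [0.23·(1−0.23)^7 = 0.23·0.160485 = 0.0369116] × [0.0284219] = 0.0010491
  f_B = [0.24·(1−0.24)^7 = 0.24·0.146452 = 0.0351485] × [0.0267128] = 0.000938915
  f_C = [0.68·(1−0.68)^7 = 0.68·0.000343597 = 0.000233646] × [7.47668e-05] = 1.7469e-08
Prior × likelihood for each component:
  P(Z=A)·f_A = 0.25 × 0.0010491 = 0.000262275
  P(Z=B)·f_B = 0.10 × 0.000938915 = 9.38915e-05
  P(Z=C)·f_C = 0.65 × 1.7469e-08 = 1.13548e-08
Sum: 0.000262275 + 9.38915e-05 + 1.13548e-08 = 0.000356178
P(Urn B | x) = 9.38915e-05 / 0.000356178 ≈ 0.2636

0.2636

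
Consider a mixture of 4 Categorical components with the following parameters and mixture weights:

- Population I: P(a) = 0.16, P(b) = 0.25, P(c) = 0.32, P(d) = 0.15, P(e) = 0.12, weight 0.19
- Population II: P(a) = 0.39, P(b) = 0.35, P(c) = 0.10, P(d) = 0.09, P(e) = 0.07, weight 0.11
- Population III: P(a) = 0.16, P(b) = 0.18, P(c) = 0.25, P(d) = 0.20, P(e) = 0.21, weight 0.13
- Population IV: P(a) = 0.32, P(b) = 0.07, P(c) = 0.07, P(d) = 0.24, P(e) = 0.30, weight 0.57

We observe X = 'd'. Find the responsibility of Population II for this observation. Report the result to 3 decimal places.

The responsibility of component k is π_k f_k(x) divided by Σ_j π_j f_j(x).
Categorical probabilities:
  f_I = P(d | comp) = 0.15
  f_II = P(d | comp) = 0.09
  f_III = P(d | comp) = 0.20
  f_IV = P(d | comp) = 0.24
Prior × likelihood for each component:
  π_I·f_I = 0.19 × 0.15 = 0.0285
  π_II·f_II = 0.11 × 0.09 = 0.0099
  π_III·f_III = 0.13 × 0.2 = 0.026
  π_IV·f_IV = 0.57 × 0.24 = 0.1368
Sum: 0.0285 + 0.0099 + 0.026 + 0.1368 = 0.2012
So the posterior for Population II is 0.0099 / 0.2012 ≈ 0.049.

0.049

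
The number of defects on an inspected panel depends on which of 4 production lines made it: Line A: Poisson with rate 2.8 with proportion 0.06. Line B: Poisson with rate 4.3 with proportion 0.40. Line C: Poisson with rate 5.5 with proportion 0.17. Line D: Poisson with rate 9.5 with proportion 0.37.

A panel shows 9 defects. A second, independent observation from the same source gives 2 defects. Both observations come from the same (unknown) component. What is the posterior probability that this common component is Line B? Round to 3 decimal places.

0.563

Posterior ∝ prior × likelihood, so P(k | x) ∝ P(Z=k) f_k(x); normalise over all components.
Since both observations come from the same component, the likelihood for component k is f_k(x₁)·f_k(x₂).
  L_A = [0.0017727] × [0.238375] = 0.000422568
  L_B = [0.0187926] × [0.125441] = 0.00235737
  L_C = [0.0518659] × [0.0618124] = 0.00320595
  L_D = [0.130003] × [0.00337769] = 0.000439108
Weight by the priors:
  P(Z=A)·L_A = 0.06 × 0.000422568 = 2.53541e-05
  P(Z=B)·L_B = 0.40 × 0.00235737 = 0.000942947
  P(Z=C)·L_C = 0.17 × 0.00320595 = 0.000545012
  P(Z=D)·L_D = 0.37 × 0.000439108 = 0.00016247
Denominator: 2.53541e-05 + 0.000942947 + 0.000545012 + 0.00016247 = 0.00167578
Responsibility of Line B: 0.000942947 / 0.00167578 ≈ 0.563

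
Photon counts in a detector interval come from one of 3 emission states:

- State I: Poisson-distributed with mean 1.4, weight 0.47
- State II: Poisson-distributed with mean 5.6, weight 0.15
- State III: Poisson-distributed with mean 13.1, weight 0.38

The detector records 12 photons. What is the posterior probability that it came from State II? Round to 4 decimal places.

0.0259

P(component k | x) = P(Z=k)·f_k(x) / marginal(x), where marginal(x) = Σ_j P(Z=j)·f_j(x).
Evaluate each component's likelihood at the observed value:
  p_I = e^(−1.4)·1.4^12/12! = 2.91868e-08
  p_II = e^(−5.6)·5.6^12/12! = 0.00734294
  p_III = e^(−13.1)·13.1^12/12! = 0.109059
Unnormalised posteriors:
  P(Z=I)·p_I = 0.47 × 2.91868e-08 = 1.37178e-08
  P(Z=II)·p_II = 0.15 × 0.00734294 = 0.00110144
  P(Z=III)·p_III = 0.38 × 0.109059 = 0.0414424
Marginal: 1.37178e-08 + 0.00110144 + 0.0414424 = 0.0425438
So the posterior for State II is 0.00110144 / 0.0425438 ≈ 0.0259.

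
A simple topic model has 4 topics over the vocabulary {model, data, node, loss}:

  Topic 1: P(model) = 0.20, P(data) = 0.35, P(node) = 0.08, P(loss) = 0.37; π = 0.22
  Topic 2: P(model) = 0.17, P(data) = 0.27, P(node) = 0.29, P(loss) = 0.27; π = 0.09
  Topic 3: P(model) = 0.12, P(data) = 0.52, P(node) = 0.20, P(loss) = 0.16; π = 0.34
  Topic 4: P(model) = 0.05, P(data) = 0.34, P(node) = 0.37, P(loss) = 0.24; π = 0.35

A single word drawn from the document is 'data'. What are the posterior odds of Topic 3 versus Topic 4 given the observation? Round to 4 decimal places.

1.4857

Since P(k|x) ∝ w_k f_k(x), the posterior odds are w_i f_i(x) / (w_j f_j(x)).
Categorical probabilities:
  L_1 = 0.35
  L_2 = 0.27
  L_3 = 0.52
  L_4 = 0.34
Posterior odds = (w_3·L_3) / (w_4·L_4) = (0.34·0.52) / (0.35·0.34) = 0.1768 / 0.119 ≈ 1.4857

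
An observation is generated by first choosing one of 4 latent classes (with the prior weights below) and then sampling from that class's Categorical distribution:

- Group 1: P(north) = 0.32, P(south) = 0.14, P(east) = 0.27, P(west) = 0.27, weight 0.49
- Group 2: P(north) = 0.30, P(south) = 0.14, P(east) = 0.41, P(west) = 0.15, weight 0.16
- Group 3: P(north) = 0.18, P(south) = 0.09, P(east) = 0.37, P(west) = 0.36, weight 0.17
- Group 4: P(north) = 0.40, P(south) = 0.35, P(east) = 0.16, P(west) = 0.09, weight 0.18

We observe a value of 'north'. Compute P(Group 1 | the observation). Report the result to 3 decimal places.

0.510

P(component k | x) = π_k·f_k(x) / marginal(x), where marginal(x) = Σ_j π_j·f_j(x).
Component likelihoods at x = 'north':
  f_1 = P(north | comp) = 0.32
  f_2 = P(north | comp) = 0.30
  f_3 = P(north | comp) = 0.18
  f_4 = P(north | comp) = 0.40
Prior × likelihood for each component:
  π_1·f_1 = 0.49 × 0.32 = 0.1568
  π_2·f_2 = 0.16 × 0.3 = 0.048
  π_3·f_3 = 0.17 × 0.18 = 0.0306
  π_4·f_4 = 0.18 × 0.4 = 0.072
Normaliser: 0.1568 + 0.048 + 0.0306 + 0.072 = 0.3074
So the posterior for Group 1 is 0.1568 / 0.3074 ≈ 0.510.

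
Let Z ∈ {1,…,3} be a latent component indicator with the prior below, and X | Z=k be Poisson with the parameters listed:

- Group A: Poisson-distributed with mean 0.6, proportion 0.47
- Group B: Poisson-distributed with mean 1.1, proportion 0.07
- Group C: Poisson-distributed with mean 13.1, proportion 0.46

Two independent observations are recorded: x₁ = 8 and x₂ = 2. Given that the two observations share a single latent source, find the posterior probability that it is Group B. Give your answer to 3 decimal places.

0.065

Posterior ∝ prior × likelihood, so P(k | x) ∝ w_k f_k(x); normalise over all components.
Since both observations come from the same component, the likelihood for component k is f_k(x₁)·f_k(x₂).
  f_A = [2.28619e-07] × [0.0987861] = 2.25844e-08
  f_B = [1.76969e-05] × [0.201387] = 3.56392e-06
  f_C = [0.0439939] × [0.000175491] = 7.72053e-06
Prior × likelihood for each component:
  w_A·f_A = 0.47 × 2.25844e-08 = 1.06147e-08
  w_B·f_B = 0.07 × 3.56392e-06 = 2.49475e-07
  w_C·f_C = 0.46 × 7.72053e-06 = 3.55144e-06
Evidence: 1.06147e-08 + 2.49475e-07 + 3.55144e-06 = 3.81153e-06
P(Group B | x₁, x₂) ≈ 0.065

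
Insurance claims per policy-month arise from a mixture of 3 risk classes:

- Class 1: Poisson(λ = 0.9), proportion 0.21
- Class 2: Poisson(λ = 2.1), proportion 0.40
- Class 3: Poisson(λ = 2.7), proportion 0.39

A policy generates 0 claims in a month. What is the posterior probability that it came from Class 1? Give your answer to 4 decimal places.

By Bayes' theorem, P(k | x) = w_k f_k(x) / Σ_j w_j f_j(x).
Poisson probabilities:
  p_1 = e^(−0.9)·0.9^0/0! = 0.40657
  p_2 = e^(−2.1)·2.1^0/0! = 0.122456
  p_3 = e^(−2.7)·2.7^0/0! = 0.0672055
Unnormalised posteriors:
  w_1·p_1 = 0.21 × 0.40657 = 0.0853796
  w_2·p_2 = 0.40 × 0.122456 = 0.0489826
  w_3·p_3 = 0.39 × 0.0672055 = 0.0262101
Marginal: 0.0853796 + 0.0489826 + 0.0262101 = 0.160572
Responsibility of Class 1: 0.0853796 / 0.160572 ≈ 0.5317

0.5317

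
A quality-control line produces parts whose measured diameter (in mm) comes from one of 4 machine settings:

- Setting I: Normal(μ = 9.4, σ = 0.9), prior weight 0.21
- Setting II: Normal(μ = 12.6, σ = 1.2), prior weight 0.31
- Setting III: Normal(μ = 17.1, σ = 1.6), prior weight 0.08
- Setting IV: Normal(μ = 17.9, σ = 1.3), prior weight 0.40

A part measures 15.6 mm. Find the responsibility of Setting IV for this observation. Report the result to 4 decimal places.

0.5962

The responsibility of component k is P(Z=k) f_k(x) divided by Σ_j P(Z=j) f_j(x).
Normal densities:
  L_I = (1/(0.9·√(2π)))·exp(−(15.6−9.4)²/(2·0.9²)) = 0.443269·exp(-23.72840) = 2.19562e-11
  L_II = (1/(1.2·√(2π)))·exp(−(15.6−12.6)²/(2·1.2²)) = 0.332452·exp(-3.12500) = 0.0146069
  L_III = (1/(1.6·√(2π)))·exp(−(15.6−17.1)²/(2·1.6²)) = 0.249339·exp(-0.43945) = 0.160671
  L_IV = (1/(1.3·√(2π)))·exp(−(15.6−17.9)²/(2·1.3²)) = 0.306879·exp(-1.56509) = 0.064159
Weight by the priors:
  P(Z=I)·L_I = 0.21 × 2.19562e-11 = 4.61079e-12
  P(Z=II)·L_II = 0.31 × 0.0146069 = 0.00452814
  P(Z=III)·L_III = 0.08 × 0.160671 = 0.0128537
  P(Z=IV)·L_IV = 0.40 × 0.064159 = 0.0256636
Evidence: 4.61079e-12 + 0.00452814 + 0.0128537 + 0.0256636 = 0.0430454
P(Setting IV | 15.6 mm) ≈ 0.5962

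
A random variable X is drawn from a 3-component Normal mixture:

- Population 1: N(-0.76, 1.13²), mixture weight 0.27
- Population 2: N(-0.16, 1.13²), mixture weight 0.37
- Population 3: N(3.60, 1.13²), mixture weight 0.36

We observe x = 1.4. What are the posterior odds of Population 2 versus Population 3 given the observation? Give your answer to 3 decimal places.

Only the two components matter; the odds are (w_i f_i(x)) / (w_j f_j(x)).
Component likelihoods at x = 1.4:
  f_1 = 0.0568079
  f_2 = 0.136138
  f_3 = 0.0530579
Odds = (0.37/0.36) × (0.136138/0.0530579) = 1.02778 × 2.56583 ≈ 2.637

2.637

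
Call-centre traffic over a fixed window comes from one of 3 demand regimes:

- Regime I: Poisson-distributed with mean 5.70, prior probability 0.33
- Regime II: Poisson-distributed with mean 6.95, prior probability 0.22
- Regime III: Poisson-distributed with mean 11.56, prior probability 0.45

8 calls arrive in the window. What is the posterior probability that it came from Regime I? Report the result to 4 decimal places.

The responsibility of component k is w_k f_k(x) divided by Σ_j w_j f_j(x).
Evaluate each component's likelihood at the observed value:
  f_I = e^(−5.70)·5.70^8/8! = 0.0924698
  f_II = e^(−6.95)·6.95^8/8! = 0.129423
  f_III = e^(−11.56)·11.56^8/8! = 0.0754567
Weight by the priors:
  w_I·f_I = 0.33 × 0.0924698 = 0.030515
  w_II·f_II = 0.22 × 0.129423 = 0.028473
  w_III·f_III = 0.45 × 0.0754567 = 0.0339555
Sum: 0.030515 + 0.028473 + 0.0339555 = 0.0929436
Responsibility of Regime I: 0.030515 / 0.0929436 ≈ 0.3283

0.3283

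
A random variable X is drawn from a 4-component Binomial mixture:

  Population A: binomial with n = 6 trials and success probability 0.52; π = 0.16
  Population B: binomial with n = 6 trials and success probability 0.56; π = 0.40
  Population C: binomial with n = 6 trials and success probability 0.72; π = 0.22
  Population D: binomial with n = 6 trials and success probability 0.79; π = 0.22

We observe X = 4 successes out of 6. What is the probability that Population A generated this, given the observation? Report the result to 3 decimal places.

Apply Bayes' rule: the posterior for each component is proportional to its prior times its likelihood at x.
Binomial probabilities:
  L_A = 0.252689
  L_B = 0.285594
  L_C = 0.316037
  L_D = 0.257655
Multiply by the mixture weights:
  w_A·L_A = 0.16 × 0.252689 = 0.0404303
  w_B·L_B = 0.40 × 0.285594 = 0.114238
  w_C·L_C = 0.22 × 0.316037 = 0.069528
  w_D·L_D = 0.22 × 0.257655 = 0.0566841
Evidence: 0.0404303 + 0.114238 + 0.069528 + 0.0566841 = 0.28088
P(Population A | data) ≈ 0.144

0.144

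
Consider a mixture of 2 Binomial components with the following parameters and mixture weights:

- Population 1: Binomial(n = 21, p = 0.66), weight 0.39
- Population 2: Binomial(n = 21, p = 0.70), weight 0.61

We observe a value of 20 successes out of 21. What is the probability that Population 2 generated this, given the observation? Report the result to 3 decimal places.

0.817

By Bayes' theorem, P(k | x) = P(Z=k) f_k(x) / Σ_j P(Z=j) f_j(x).
Component likelihoods at x = 20 successes out of 21:
  L_1 = 0.00175621
  L_2 = 0.00502691
Prior × likelihood for each component:
  P(Z=1)·L_1 = 0.39 × 0.00175621 = 0.000684923
  P(Z=2)·L_2 = 0.61 × 0.00502691 = 0.00306642
Evidence: 0.000684923 + 0.00306642 = 0.00375134
P(Population 2 | x) ≈ 0.817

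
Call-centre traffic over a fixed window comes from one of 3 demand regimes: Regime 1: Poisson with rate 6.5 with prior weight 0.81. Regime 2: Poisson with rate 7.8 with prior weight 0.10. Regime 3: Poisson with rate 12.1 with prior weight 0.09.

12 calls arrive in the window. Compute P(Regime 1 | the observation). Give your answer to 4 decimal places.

0.4971

By Bayes' theorem, P(k | x) = π_k f_k(x) / Σ_j π_j f_j(x).
Evaluate each component's likelihood at the observed value:
  L_1 = 0.0178529
  L_2 = 0.0433812
  L_3 = 0.114321
Unnormalised posteriors:
  π_1·L_1 = 0.81 × 0.0178529 = 0.0144609
  π_2·L_2 = 0.10 × 0.0433812 = 0.00433812
  π_3·L_3 = 0.09 × 0.114321 = 0.0102888
Evidence: 0.0144609 + 0.00433812 + 0.0102888 = 0.0290878
P(Regime 1 | data) ≈ 0.4971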